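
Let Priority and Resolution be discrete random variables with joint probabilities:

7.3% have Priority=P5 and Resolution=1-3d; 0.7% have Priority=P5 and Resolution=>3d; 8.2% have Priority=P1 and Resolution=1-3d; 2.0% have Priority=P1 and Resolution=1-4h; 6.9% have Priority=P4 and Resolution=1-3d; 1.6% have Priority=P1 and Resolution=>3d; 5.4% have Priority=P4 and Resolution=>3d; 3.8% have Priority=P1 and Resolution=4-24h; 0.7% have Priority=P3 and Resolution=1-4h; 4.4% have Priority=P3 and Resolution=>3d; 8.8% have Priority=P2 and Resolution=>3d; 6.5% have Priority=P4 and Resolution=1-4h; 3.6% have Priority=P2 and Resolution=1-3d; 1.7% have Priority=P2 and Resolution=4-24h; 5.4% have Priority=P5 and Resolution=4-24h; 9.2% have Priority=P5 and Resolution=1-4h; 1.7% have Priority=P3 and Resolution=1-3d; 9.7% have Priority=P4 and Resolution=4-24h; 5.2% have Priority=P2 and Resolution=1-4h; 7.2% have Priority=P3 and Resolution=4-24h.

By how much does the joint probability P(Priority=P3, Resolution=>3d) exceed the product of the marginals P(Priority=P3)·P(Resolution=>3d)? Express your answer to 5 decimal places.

P(Priority=P3) = 0.007 + 0.072 + 0.017 + 0.044 = 0.140.
P(Resolution=>3d) = 0.016 + 0.088 + 0.044 + 0.054 + 0.007 = 0.209.
P(Priority=P3, Resolution=>3d) − P(Priority=P3)P(Resolution=>3d) = 0.044 − 0.140×0.209 = 0.01474.

0.01474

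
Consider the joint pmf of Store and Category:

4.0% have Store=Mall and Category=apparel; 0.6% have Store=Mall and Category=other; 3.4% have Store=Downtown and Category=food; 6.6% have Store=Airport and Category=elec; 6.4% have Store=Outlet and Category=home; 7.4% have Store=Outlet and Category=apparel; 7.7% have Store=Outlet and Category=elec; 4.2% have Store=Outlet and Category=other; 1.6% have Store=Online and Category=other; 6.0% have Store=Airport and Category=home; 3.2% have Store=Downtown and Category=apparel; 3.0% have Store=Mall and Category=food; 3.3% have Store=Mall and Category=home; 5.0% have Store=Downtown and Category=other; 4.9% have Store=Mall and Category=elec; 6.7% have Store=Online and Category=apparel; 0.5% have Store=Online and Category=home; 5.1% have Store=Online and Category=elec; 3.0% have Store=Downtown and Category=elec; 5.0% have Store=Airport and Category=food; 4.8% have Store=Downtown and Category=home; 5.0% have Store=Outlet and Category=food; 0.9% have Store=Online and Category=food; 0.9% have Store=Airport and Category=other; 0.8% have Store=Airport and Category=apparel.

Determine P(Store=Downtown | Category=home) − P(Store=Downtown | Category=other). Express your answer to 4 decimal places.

P(Category=home) = 0.048 + 0.033 + 0.060 + 0.064 + 0.005 = 0.210; P(Store=Downtown | Category=home) = 0.048/0.210 = 0.22857.
P(Category=other) = 0.050 + 0.006 + 0.009 + 0.042 + 0.016 = 0.123; P(Store=Downtown | Category=other) = 0.050/0.123 = 0.40650.
Difference = -0.1779.

-0.1779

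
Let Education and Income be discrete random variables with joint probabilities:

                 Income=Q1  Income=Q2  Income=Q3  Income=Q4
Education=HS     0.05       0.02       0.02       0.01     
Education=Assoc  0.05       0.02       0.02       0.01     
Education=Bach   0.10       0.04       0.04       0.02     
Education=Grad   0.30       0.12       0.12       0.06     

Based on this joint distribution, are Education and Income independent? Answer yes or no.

yes

Every cell satisfies P(Education,Income) = P(Education)·P(Income). For instance P(Education=Assoc) = 0.10, P(Income=Q4) = 0.10, and 0.10×0.10 = 0.01 matches the joint entry. So Education and Income are independent.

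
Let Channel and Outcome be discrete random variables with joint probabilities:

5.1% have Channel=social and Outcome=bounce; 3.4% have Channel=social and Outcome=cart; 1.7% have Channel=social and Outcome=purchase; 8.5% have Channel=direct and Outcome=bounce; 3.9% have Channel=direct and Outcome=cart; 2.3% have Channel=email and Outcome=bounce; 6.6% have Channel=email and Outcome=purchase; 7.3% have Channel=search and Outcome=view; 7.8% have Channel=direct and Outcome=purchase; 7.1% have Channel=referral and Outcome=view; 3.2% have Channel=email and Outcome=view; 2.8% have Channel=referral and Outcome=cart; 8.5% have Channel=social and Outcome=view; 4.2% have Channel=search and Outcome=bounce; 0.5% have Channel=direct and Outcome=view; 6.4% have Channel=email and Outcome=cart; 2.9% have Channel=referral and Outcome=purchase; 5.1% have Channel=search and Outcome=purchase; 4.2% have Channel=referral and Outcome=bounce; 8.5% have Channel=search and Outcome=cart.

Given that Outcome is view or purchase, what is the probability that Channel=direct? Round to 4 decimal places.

P(Outcome=view) = 0.032 + 0.073 + 0.085 + 0.005 + 0.071 = 0.266.
P(Outcome=purchase) = 0.066 + 0.051 + 0.017 + 0.078 + 0.029 = 0.241.
P(Outcome ∈ {view, purchase}) = 0.266 + 0.241 = 0.507; P(Channel=direct, Outcome ∈ {view, purchase}) = 0.005 + 0.078 = 0.083.
P(Channel=direct | Outcome ∈ {view, purchase}) = 0.083/0.507 = 0.1637.

0.1637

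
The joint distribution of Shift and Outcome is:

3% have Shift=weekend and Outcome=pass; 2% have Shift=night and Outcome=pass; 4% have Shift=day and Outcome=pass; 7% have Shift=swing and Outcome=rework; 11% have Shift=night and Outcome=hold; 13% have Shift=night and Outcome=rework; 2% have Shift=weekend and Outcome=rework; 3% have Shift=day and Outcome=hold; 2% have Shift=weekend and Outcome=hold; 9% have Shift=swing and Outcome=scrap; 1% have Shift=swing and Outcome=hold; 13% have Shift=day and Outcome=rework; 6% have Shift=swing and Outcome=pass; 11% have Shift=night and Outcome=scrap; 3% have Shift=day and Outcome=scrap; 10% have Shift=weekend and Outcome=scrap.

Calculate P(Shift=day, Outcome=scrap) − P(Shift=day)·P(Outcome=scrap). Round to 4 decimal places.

P(Shift=day) = 0.04 + 0.13 + 0.03 + 0.03 = 0.23.
P(Outcome=scrap) = 0.03 + 0.09 + 0.11 + 0.10 = 0.33.
P(Shift=day, Outcome=scrap) − P(Shift=day)P(Outcome=scrap) = 0.03 − 0.23×0.33 = -0.0459.

-0.0459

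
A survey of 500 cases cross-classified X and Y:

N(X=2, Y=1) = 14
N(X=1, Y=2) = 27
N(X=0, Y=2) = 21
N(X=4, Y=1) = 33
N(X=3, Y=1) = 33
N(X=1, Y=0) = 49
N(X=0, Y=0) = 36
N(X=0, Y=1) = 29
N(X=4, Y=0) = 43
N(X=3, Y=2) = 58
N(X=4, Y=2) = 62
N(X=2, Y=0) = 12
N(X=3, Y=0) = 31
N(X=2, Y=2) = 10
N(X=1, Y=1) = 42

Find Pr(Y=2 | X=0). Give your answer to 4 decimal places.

0.2442

Total with X=0: 36 + 29 + 21 = 86.
P(Y=2 | X=0) = 21/86 = 0.2442.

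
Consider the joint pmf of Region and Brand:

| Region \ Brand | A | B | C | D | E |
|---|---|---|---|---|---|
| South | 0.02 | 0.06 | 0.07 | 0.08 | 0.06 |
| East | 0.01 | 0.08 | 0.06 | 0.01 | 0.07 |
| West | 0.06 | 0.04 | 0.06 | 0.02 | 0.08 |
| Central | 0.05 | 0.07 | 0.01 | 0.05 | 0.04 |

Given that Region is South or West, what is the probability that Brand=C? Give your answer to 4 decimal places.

P(Region=South) = 0.02 + 0.06 + 0.07 + 0.08 + 0.06 = 0.29.
P(Region=West) = 0.06 + 0.04 + 0.06 + 0.02 + 0.08 = 0.26.
P(Region ∈ {South, West}) = 0.29 + 0.26 = 0.55; P(Brand=C, Region ∈ {South, West}) = 0.07 + 0.06 = 0.13.
P(Brand=C | Region ∈ {South, West}) = 0.13/0.55 = 0.2364.

0.2364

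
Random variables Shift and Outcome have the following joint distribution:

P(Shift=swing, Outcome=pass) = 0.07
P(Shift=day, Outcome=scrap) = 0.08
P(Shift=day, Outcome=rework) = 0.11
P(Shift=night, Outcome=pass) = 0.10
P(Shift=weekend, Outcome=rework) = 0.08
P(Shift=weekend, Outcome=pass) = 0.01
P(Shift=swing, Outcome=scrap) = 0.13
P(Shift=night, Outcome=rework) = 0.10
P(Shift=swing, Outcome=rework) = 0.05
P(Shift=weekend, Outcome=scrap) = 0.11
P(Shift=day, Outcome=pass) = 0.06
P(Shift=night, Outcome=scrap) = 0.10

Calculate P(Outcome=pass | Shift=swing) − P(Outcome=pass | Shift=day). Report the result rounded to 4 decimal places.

0.0400

P(Shift=swing) = 0.07 + 0.05 + 0.13 = 0.25; P(Outcome=pass | Shift=swing) = 0.07/0.25 = 0.28000.
P(Shift=day) = 0.06 + 0.11 + 0.08 = 0.25; P(Outcome=pass | Shift=day) = 0.06/0.25 = 0.24000.
Difference = 0.0400.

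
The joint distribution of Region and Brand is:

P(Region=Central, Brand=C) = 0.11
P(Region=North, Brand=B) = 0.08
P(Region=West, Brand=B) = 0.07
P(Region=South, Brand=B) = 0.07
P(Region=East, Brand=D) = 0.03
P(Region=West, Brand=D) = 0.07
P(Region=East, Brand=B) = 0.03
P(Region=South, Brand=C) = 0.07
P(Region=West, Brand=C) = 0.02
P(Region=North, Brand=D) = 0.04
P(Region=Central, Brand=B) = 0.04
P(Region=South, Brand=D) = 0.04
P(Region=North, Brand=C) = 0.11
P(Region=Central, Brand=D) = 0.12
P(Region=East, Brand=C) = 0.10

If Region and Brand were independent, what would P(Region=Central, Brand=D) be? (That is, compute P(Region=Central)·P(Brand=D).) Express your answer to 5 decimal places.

0.08100

P(Region=Central) = 0.04 + 0.11 + 0.12 = 0.27.
P(Brand=D) = 0.04 + 0.04 + 0.03 + 0.07 + 0.12 = 0.30.
Product: 0.27 × 0.30 = 0.08100.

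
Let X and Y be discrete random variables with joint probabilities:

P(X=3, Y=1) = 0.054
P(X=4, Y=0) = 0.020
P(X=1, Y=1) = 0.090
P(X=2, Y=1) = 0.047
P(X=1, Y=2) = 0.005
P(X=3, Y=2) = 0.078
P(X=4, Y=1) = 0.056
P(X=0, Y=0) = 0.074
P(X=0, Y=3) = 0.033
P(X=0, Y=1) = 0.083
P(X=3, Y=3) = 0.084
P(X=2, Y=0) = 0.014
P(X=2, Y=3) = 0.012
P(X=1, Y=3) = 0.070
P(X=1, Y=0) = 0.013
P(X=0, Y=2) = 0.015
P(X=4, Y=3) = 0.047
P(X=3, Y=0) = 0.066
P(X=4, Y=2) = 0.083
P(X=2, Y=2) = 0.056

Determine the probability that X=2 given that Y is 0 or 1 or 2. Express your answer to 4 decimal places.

P(Y=0) = 0.074 + 0.013 + 0.014 + 0.066 + 0.020 = 0.187.
P(Y=1) = 0.083 + 0.090 + 0.047 + 0.054 + 0.056 = 0.330.
P(Y=2) = 0.015 + 0.005 + 0.056 + 0.078 + 0.083 = 0.237.
P(Y ∈ {0, 1, 2}) = 0.187 + 0.330 + 0.237 = 0.754; P(X=2, Y ∈ {0, 1, 2}) = 0.014 + 0.047 + 0.056 = 0.117.
P(X=2 | Y ∈ {0, 1, 2}) = 0.117/0.754 = 0.1552.

0.1552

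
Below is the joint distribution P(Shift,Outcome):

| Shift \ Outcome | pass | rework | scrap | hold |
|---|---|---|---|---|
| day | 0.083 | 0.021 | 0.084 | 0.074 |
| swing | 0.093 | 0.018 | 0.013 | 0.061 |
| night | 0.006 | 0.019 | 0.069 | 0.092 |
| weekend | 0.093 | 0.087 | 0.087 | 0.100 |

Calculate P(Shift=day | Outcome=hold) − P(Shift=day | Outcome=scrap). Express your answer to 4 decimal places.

-0.1057

P(Outcome=hold) = 0.074 + 0.061 + 0.092 + 0.100 = 0.327; P(Shift=day | Outcome=hold) = 0.074/0.327 = 0.22630.
P(Outcome=scrap) = 0.084 + 0.013 + 0.069 + 0.087 = 0.253; P(Shift=day | Outcome=scrap) = 0.084/0.253 = 0.33202.
Difference = -0.1057.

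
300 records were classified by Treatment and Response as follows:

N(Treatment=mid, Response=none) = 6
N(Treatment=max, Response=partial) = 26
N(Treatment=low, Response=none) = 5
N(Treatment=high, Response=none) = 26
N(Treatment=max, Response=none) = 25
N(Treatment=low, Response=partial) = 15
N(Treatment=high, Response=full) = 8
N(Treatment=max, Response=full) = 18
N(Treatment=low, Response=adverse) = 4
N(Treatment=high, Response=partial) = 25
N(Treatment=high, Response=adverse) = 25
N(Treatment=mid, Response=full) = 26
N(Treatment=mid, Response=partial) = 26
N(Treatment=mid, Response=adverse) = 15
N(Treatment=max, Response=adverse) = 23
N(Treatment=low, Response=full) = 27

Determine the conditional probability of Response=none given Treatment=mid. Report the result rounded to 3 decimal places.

0.082

Total with Treatment=mid: 6 + 26 + 26 + 15 = 73.
P(Response=none | Treatment=mid) = 6/73 = 0.082.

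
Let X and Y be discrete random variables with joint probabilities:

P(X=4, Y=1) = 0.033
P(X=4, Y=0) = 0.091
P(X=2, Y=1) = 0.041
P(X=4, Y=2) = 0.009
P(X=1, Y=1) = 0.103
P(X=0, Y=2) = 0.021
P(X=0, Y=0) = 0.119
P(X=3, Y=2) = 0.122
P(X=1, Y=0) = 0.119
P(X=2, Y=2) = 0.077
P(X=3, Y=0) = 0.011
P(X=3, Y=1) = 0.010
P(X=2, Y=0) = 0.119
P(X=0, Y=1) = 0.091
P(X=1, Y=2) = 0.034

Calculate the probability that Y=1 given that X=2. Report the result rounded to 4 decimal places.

0.1730

P(X=2) = 0.119 + 0.041 + 0.077 = 0.237.
P(Y=1 | X=2) = 0.041/0.237 = 0.1730.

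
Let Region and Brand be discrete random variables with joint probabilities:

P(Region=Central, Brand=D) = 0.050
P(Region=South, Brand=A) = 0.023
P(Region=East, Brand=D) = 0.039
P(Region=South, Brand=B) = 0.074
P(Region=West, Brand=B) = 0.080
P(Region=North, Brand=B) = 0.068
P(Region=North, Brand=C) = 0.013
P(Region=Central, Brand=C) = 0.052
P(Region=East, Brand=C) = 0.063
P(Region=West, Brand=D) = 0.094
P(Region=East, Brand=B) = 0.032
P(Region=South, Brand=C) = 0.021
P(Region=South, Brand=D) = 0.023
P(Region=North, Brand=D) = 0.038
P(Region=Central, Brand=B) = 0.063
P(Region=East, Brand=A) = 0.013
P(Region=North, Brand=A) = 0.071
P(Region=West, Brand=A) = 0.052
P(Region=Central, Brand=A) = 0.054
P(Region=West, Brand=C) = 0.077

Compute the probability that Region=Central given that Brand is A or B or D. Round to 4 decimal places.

0.2158

P(Brand=A) = 0.071 + 0.023 + 0.013 + 0.052 + 0.054 = 0.213.
P(Brand=B) = 0.068 + 0.074 + 0.032 + 0.080 + 0.063 = 0.317.
P(Brand=D) = 0.038 + 0.023 + 0.039 + 0.094 + 0.050 = 0.244.
P(Brand ∈ {A, B, D}) = 0.213 + 0.317 + 0.244 = 0.774; P(Region=Central, Brand ∈ {A, B, D}) = 0.054 + 0.063 + 0.050 = 0.167.
P(Region=Central | Brand ∈ {A, B, D}) = 0.167/0.774 = 0.2158.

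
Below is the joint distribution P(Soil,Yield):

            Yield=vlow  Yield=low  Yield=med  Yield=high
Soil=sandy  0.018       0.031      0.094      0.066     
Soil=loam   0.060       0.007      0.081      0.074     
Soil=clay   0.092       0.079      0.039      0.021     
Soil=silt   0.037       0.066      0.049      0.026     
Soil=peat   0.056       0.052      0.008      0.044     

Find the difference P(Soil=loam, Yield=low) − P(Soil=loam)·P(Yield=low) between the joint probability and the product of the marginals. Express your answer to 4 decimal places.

-0.0452

P(Soil=loam) = 0.060 + 0.007 + 0.081 + 0.074 = 0.222.
P(Yield=low) = 0.031 + 0.007 + 0.079 + 0.066 + 0.052 = 0.235.
P(Soil=loam, Yield=low) − P(Soil=loam)P(Yield=low) = 0.007 − 0.222×0.235 = -0.0452.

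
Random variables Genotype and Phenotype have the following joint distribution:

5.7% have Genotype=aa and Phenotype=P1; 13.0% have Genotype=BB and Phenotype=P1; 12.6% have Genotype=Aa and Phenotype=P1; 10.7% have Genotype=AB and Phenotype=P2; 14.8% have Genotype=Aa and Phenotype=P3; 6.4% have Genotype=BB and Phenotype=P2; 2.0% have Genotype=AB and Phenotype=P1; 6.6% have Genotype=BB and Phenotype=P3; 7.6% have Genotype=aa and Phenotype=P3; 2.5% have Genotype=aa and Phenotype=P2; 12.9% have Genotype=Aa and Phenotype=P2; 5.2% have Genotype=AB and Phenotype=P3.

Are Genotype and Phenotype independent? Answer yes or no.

P(Genotype=AB) = 0.179 and P(Phenotype=P2) = 0.325, so their product is 0.05818, but P(Genotype=AB, Phenotype=P2) = 0.107. Since these differ, Genotype and Phenotype are not independent.

no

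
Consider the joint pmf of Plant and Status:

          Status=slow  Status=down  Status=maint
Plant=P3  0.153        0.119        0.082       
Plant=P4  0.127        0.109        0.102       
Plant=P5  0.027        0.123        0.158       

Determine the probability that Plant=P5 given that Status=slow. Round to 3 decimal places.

0.088

P(Status=slow) = 0.153 + 0.127 + 0.027 = 0.307.
P(Plant=P5 | Status=slow) = 0.027/0.307 = 0.088.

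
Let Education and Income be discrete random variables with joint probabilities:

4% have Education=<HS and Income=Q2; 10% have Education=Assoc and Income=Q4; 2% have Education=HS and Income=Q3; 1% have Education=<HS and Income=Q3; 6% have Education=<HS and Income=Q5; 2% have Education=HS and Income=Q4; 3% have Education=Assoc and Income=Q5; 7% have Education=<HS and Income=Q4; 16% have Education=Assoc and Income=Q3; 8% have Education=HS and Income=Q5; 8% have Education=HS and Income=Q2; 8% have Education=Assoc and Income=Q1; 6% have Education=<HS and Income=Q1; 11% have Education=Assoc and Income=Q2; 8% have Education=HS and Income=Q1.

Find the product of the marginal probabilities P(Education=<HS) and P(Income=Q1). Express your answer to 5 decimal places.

P(Education=<HS) = 0.06 + 0.04 + 0.01 + 0.07 + 0.06 = 0.24.
P(Income=Q1) = 0.06 + 0.08 + 0.08 = 0.22.
Product: 0.24 × 0.22 = 0.05280.

0.05280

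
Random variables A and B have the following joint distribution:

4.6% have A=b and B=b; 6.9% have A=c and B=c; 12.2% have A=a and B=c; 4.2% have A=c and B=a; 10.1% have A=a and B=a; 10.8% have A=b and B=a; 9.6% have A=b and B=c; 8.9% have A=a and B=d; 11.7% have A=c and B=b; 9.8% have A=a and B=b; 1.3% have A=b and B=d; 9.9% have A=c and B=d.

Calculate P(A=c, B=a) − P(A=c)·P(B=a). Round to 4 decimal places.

-0.0401

P(A=c) = 0.042 + 0.117 + 0.069 + 0.099 = 0.327.
P(B=a) = 0.101 + 0.108 + 0.042 = 0.251.
P(A=c, B=a) − P(A=c)P(B=a) = 0.042 − 0.327×0.251 = -0.0401.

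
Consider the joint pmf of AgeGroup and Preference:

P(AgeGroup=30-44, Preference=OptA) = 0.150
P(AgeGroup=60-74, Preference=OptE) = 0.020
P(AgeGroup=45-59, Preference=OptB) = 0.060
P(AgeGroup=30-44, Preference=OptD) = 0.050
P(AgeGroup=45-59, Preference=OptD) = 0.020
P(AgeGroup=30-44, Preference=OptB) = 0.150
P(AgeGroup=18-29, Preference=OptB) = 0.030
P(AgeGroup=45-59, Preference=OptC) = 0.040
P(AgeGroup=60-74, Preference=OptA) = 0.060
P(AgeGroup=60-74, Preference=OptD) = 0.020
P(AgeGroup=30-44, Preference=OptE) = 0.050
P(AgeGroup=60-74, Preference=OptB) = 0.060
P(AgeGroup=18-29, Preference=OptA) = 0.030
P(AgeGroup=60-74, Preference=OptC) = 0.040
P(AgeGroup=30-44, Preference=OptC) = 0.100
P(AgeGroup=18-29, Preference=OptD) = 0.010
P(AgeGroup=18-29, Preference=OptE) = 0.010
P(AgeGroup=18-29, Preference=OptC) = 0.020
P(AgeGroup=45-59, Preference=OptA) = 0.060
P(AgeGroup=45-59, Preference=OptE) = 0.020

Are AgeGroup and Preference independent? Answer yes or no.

Every cell satisfies P(AgeGroup,Preference) = P(AgeGroup)·P(Preference). For instance P(AgeGroup=60-74) = 0.200, P(Preference=OptB) = 0.300, and 0.200×0.300 = 0.060 matches the joint entry. So AgeGroup and Preference are independent.

yes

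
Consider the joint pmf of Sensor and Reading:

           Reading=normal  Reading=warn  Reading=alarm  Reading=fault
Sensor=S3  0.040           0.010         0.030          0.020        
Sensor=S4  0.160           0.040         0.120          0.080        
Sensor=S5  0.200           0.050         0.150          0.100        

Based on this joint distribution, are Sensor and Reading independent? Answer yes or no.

yes

Every cell satisfies P(Sensor,Reading) = P(Sensor)·P(Reading). For instance P(Sensor=S5) = 0.500, P(Reading=normal) = 0.400, and 0.500×0.400 = 0.200 matches the joint entry. So Sensor and Reading are independent.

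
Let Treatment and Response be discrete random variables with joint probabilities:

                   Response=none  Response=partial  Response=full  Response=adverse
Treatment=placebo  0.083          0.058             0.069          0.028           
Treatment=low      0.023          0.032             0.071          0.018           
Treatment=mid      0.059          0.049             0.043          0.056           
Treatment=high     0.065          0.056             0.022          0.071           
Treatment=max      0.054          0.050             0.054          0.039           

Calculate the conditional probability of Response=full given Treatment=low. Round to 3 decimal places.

0.493

P(Treatment=low) = 0.023 + 0.032 + 0.071 + 0.018 = 0.144.
P(Response=full | Treatment=low) = 0.071/0.144 = 0.493.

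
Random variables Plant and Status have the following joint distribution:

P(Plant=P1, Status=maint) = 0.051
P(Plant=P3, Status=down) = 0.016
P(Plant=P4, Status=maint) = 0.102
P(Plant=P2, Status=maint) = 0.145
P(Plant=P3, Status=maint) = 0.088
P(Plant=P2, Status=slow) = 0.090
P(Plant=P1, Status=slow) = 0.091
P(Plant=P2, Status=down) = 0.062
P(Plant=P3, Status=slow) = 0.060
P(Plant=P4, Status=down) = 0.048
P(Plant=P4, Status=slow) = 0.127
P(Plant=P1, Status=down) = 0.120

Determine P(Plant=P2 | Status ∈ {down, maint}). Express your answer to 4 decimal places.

0.3275

P(Status=down) = 0.120 + 0.062 + 0.016 + 0.048 = 0.246.
P(Status=maint) = 0.051 + 0.145 + 0.088 + 0.102 = 0.386.
P(Status ∈ {down, maint}) = 0.246 + 0.386 = 0.632; P(Plant=P2, Status ∈ {down, maint}) = 0.062 + 0.145 = 0.207.
P(Plant=P2 | Status ∈ {down, maint}) = 0.207/0.632 = 0.3275.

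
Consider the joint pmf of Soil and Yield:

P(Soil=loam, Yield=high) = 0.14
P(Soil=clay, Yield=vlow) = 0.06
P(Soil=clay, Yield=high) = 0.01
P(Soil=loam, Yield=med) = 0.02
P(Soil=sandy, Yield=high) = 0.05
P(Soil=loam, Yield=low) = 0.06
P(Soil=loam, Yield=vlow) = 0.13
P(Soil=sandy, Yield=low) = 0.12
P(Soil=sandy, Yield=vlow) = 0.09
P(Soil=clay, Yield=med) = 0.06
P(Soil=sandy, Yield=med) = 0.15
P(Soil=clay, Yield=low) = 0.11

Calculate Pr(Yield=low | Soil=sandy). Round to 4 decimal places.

P(Soil=sandy) = 0.09 + 0.12 + 0.15 + 0.05 = 0.41.
P(Yield=low | Soil=sandy) = 0.12/0.41 = 0.2927.

0.2927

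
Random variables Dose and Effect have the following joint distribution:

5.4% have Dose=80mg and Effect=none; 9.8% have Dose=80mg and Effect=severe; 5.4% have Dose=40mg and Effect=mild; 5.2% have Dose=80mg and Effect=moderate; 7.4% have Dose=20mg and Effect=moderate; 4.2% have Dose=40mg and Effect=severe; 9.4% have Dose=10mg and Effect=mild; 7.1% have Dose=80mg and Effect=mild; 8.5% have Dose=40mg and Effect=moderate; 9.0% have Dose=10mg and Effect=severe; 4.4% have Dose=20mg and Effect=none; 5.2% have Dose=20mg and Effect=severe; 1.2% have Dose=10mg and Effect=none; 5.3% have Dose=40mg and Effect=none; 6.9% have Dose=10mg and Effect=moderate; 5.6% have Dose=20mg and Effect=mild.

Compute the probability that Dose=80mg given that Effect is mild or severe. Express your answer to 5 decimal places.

P(Effect=mild) = 0.094 + 0.056 + 0.054 + 0.071 = 0.275.
P(Effect=severe) = 0.090 + 0.052 + 0.042 + 0.098 = 0.282.
P(Effect ∈ {mild, severe}) = 0.275 + 0.282 = 0.557; P(Dose=80mg, Effect ∈ {mild, severe}) = 0.071 + 0.098 = 0.169.
P(Dose=80mg | Effect ∈ {mild, severe}) = 0.169/0.557 = 0.30341.

0.30341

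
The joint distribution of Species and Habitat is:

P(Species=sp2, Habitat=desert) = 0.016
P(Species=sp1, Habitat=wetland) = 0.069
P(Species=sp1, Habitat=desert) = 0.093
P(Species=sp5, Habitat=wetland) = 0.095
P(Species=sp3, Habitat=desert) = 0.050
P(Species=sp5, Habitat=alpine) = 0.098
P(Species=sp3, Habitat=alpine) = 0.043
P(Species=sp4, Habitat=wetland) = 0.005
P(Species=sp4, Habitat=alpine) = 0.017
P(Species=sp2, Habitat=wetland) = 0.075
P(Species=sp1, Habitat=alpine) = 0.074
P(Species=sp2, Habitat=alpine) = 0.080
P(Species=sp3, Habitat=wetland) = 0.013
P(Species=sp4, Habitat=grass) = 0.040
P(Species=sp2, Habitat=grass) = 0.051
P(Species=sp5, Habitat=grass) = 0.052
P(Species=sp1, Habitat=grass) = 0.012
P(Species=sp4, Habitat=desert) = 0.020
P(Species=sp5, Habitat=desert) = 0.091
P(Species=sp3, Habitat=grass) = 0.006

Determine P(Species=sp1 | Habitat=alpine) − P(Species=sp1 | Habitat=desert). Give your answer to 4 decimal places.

P(Habitat=alpine) = 0.074 + 0.080 + 0.043 + 0.017 + 0.098 = 0.312; P(Species=sp1 | Habitat=alpine) = 0.074/0.312 = 0.23718.
P(Habitat=desert) = 0.093 + 0.016 + 0.050 + 0.020 + 0.091 = 0.270; P(Species=sp1 | Habitat=desert) = 0.093/0.270 = 0.34444.
Difference = -0.1073.

-0.1073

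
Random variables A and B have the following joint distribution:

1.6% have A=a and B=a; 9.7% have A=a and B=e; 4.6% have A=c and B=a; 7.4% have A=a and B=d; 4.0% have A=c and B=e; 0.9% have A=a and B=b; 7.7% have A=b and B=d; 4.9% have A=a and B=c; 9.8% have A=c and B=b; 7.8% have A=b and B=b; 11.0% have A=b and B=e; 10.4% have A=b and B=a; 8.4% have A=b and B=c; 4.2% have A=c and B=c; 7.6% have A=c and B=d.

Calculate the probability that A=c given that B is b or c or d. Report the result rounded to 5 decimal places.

P(B=b) = 0.009 + 0.078 + 0.098 = 0.185.
P(B=c) = 0.049 + 0.084 + 0.042 = 0.175.
P(B=d) = 0.074 + 0.077 + 0.076 = 0.227.
P(B ∈ {b, c, d}) = 0.185 + 0.175 + 0.227 = 0.587; P(A=c, B ∈ {b, c, d}) = 0.098 + 0.042 + 0.076 = 0.216.
P(A=c | B ∈ {b, c, d}) = 0.216/0.587 = 0.36797.

0.36797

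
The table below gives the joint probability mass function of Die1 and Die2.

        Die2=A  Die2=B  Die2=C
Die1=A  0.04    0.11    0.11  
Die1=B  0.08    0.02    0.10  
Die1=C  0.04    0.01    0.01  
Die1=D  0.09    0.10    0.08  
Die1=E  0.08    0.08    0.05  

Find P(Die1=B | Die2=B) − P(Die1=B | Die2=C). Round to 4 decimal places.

P(Die2=B) = 0.11 + 0.02 + 0.01 + 0.10 + 0.08 = 0.32; P(Die1=B | Die2=B) = 0.02/0.32 = 0.06250.
P(Die2=C) = 0.11 + 0.10 + 0.01 + 0.08 + 0.05 = 0.35; P(Die1=B | Die2=C) = 0.10/0.35 = 0.28571.
Difference = -0.2232.

-0.2232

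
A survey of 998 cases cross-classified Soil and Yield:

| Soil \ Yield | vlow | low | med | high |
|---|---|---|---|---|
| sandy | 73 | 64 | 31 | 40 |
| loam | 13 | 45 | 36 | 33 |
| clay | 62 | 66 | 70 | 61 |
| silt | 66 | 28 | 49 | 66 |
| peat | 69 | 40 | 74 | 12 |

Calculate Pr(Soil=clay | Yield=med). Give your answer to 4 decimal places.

Total with Yield=med: 31 + 36 + 70 + 49 + 74 = 260.
P(Soil=clay | Yield=med) = 70/260 = 0.2692.

0.2692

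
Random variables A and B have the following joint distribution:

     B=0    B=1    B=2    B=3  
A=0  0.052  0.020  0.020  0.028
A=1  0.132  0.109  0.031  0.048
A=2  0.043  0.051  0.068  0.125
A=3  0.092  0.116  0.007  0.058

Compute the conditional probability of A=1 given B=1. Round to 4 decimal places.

P(B=1) = 0.020 + 0.109 + 0.051 + 0.116 = 0.296.
P(A=1 | B=1) = 0.109/0.296 = 0.3682.

0.3682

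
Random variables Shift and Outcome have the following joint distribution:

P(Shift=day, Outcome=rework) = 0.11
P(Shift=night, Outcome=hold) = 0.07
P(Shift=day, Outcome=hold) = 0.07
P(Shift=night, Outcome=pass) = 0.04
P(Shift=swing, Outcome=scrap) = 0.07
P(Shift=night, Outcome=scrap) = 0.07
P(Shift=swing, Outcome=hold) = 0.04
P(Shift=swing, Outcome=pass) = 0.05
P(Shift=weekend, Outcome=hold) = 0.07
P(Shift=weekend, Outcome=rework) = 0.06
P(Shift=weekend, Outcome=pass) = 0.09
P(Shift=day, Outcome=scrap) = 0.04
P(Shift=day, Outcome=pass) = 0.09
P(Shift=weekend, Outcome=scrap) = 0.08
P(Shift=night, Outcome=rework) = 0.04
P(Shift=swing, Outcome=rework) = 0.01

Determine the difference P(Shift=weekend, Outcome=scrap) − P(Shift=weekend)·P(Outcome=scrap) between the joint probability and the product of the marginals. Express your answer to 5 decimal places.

P(Shift=weekend) = 0.09 + 0.06 + 0.08 + 0.07 = 0.30.
P(Outcome=scrap) = 0.04 + 0.07 + 0.07 + 0.08 = 0.26.
P(Shift=weekend, Outcome=scrap) − P(Shift=weekend)P(Outcome=scrap) = 0.08 − 0.30×0.26 = 0.00200.

0.00200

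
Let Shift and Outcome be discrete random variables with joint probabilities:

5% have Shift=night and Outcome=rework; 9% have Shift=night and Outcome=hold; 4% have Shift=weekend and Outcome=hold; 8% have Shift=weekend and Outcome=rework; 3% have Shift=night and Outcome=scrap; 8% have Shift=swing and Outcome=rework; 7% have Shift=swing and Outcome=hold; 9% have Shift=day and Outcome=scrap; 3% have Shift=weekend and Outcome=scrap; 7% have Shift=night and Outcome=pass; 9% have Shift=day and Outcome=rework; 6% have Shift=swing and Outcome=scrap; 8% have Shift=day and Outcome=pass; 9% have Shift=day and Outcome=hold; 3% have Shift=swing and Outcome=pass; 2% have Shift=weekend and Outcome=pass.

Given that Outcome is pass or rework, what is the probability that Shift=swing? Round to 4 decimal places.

P(Outcome=pass) = 0.08 + 0.03 + 0.07 + 0.02 = 0.20.
P(Outcome=rework) = 0.09 + 0.08 + 0.05 + 0.08 = 0.30.
P(Outcome ∈ {pass, rework}) = 0.20 + 0.30 = 0.50; P(Shift=swing, Outcome ∈ {pass, rework}) = 0.03 + 0.08 = 0.11.
P(Shift=swing | Outcome ∈ {pass, rework}) = 0.11/0.50 = 0.2200.

0.2200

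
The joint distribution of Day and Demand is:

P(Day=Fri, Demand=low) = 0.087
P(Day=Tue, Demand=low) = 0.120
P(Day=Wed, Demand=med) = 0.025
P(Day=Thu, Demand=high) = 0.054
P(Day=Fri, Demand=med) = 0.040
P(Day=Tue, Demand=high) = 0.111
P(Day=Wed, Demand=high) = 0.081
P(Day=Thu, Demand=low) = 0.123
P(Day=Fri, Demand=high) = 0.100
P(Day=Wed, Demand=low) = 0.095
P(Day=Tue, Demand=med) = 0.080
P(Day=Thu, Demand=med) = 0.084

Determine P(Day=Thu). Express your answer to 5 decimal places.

P(Day=Thu) = 0.123 + 0.084 + 0.054 = 0.261.

0.26100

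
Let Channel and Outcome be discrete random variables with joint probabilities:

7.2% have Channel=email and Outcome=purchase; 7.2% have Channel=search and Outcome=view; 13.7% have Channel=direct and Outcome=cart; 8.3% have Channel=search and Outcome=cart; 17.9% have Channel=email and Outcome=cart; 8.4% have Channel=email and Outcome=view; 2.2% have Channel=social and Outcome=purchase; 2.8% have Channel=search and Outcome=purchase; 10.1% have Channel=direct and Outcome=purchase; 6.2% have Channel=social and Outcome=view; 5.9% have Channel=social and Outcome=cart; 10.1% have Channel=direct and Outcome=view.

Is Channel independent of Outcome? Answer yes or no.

no

P(Channel=email) = 0.335 and P(Outcome=cart) = 0.458, so their product is 0.15343, but P(Channel=email, Outcome=cart) = 0.179. Since these differ, Channel and Outcome are not independent.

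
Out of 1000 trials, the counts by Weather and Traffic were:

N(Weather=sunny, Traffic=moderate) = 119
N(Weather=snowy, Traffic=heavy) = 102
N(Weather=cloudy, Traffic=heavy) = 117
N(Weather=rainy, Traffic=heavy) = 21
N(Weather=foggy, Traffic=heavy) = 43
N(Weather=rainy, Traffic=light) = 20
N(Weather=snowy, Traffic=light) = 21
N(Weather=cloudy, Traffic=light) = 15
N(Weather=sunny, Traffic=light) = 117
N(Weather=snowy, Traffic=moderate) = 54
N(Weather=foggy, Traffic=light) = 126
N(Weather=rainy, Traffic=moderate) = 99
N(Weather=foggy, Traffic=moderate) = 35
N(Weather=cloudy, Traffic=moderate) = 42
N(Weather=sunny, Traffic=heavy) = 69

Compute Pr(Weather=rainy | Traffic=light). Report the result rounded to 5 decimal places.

0.06689

Total with Traffic=light: 117 + 15 + 20 + 21 + 126 = 299.
P(Weather=rainy | Traffic=light) = 20/299 = 0.06689.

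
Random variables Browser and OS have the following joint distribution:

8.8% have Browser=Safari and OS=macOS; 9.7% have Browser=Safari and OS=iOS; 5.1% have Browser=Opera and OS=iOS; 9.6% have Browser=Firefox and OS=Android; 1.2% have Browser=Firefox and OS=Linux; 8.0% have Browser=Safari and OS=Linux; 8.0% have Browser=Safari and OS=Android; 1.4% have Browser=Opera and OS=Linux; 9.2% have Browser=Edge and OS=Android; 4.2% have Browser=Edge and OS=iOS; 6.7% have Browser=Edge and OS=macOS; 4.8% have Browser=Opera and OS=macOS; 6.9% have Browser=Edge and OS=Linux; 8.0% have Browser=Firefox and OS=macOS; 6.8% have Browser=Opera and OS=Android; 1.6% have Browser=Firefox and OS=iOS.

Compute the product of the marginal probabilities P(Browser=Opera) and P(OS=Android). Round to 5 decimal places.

P(Browser=Opera) = 0.048 + 0.014 + 0.051 + 0.068 = 0.181.
P(OS=Android) = 0.096 + 0.080 + 0.092 + 0.068 = 0.336.
Product: 0.181 × 0.336 = 0.06082.

0.06082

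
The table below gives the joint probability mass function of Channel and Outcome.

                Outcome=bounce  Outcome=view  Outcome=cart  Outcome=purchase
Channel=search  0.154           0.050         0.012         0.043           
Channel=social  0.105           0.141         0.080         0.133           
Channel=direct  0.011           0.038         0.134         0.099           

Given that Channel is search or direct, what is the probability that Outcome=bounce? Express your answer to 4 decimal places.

0.3050

P(Channel=search) = 0.154 + 0.050 + 0.012 + 0.043 = 0.259.
P(Channel=direct) = 0.011 + 0.038 + 0.134 + 0.099 = 0.282.
P(Channel ∈ {search, direct}) = 0.259 + 0.282 = 0.541; P(Outcome=bounce, Channel ∈ {search, direct}) = 0.154 + 0.011 = 0.165.
P(Outcome=bounce | Channel ∈ {search, direct}) = 0.165/0.541 = 0.3050.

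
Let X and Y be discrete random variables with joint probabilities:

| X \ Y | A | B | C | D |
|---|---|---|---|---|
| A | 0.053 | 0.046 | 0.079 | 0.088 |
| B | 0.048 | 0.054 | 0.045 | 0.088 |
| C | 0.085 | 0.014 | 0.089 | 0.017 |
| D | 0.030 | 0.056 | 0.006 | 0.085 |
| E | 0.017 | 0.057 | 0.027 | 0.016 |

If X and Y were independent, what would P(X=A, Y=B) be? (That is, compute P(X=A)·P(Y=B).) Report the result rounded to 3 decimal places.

P(X=A) = 0.053 + 0.046 + 0.079 + 0.088 = 0.266.
P(Y=B) = 0.046 + 0.054 + 0.014 + 0.056 + 0.057 = 0.227.
Product: 0.266 × 0.227 = 0.060.

0.060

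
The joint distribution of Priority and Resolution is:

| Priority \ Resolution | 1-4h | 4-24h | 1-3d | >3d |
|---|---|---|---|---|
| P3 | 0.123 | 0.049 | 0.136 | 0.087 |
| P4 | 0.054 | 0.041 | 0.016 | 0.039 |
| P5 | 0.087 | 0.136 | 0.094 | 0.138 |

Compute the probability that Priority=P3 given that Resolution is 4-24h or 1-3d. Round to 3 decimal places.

P(Resolution=4-24h) = 0.049 + 0.041 + 0.136 = 0.226.
P(Resolution=1-3d) = 0.136 + 0.016 + 0.094 = 0.246.
P(Resolution ∈ {4-24h, 1-3d}) = 0.226 + 0.246 = 0.472; P(Priority=P3, Resolution ∈ {4-24h, 1-3d}) = 0.049 + 0.136 = 0.185.
P(Priority=P3 | Resolution ∈ {4-24h, 1-3d}) = 0.185/0.472 = 0.392.

0.392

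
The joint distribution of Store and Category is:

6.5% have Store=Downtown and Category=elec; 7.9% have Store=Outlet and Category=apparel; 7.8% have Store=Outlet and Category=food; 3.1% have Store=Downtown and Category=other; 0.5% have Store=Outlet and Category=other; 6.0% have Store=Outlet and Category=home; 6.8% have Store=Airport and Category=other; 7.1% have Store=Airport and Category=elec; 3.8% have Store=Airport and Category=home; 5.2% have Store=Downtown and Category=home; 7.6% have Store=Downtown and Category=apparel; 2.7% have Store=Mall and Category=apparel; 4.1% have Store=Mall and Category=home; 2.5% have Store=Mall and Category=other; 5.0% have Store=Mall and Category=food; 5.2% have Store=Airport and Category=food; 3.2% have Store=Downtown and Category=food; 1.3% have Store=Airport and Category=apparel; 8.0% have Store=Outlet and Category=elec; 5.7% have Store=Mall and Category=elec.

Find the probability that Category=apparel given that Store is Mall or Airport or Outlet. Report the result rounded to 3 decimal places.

0.160

P(Store=Mall) = 0.050 + 0.027 + 0.057 + 0.041 + 0.025 = 0.200.
P(Store=Airport) = 0.052 + 0.013 + 0.071 + 0.038 + 0.068 = 0.242.
P(Store=Outlet) = 0.078 + 0.079 + 0.080 + 0.060 + 0.005 = 0.302.
P(Store ∈ {Mall, Airport, Outlet}) = 0.200 + 0.242 + 0.302 = 0.744; P(Category=apparel, Store ∈ {Mall, Airport, Outlet}) = 0.027 + 0.013 + 0.079 = 0.119.
P(Category=apparel | Store ∈ {Mall, Airport, Outlet}) = 0.119/0.744 = 0.160.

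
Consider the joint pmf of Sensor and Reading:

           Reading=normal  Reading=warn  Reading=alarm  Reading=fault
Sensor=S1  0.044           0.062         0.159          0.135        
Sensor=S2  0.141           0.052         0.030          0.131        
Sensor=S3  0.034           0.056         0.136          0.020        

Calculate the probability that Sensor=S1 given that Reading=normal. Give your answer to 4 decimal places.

0.2009

P(Reading=normal) = 0.044 + 0.141 + 0.034 = 0.219.
P(Sensor=S1 | Reading=normal) = 0.044/0.219 = 0.2009.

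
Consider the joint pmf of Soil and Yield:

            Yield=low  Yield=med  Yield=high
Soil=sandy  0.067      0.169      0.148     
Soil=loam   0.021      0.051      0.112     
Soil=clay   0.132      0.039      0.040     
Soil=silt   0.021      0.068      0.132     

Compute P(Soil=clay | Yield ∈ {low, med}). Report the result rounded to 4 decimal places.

0.3011

P(Yield=low) = 0.067 + 0.021 + 0.132 + 0.021 = 0.241.
P(Yield=med) = 0.169 + 0.051 + 0.039 + 0.068 = 0.327.
P(Yield ∈ {low, med}) = 0.241 + 0.327 = 0.568; P(Soil=clay, Yield ∈ {low, med}) = 0.132 + 0.039 = 0.171.
P(Soil=clay | Yield ∈ {low, med}) = 0.171/0.568 = 0.3011.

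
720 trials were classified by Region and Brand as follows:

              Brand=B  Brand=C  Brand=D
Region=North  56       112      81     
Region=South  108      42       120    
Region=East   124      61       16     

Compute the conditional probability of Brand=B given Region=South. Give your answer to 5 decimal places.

Total with Region=South: 108 + 42 + 120 = 270.
P(Brand=B | Region=South) = 108/270 = 0.40000.

0.40000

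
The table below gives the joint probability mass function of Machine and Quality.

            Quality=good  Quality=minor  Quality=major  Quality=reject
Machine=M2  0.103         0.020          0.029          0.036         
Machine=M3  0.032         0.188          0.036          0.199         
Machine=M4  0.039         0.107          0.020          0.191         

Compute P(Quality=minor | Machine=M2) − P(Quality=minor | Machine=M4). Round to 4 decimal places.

-0.1933

P(Machine=M2) = 0.103 + 0.020 + 0.029 + 0.036 = 0.188; P(Quality=minor | Machine=M2) = 0.020/0.188 = 0.10638.
P(Machine=M4) = 0.039 + 0.107 + 0.020 + 0.191 = 0.357; P(Quality=minor | Machine=M4) = 0.107/0.357 = 0.29972.
Difference = -0.1933.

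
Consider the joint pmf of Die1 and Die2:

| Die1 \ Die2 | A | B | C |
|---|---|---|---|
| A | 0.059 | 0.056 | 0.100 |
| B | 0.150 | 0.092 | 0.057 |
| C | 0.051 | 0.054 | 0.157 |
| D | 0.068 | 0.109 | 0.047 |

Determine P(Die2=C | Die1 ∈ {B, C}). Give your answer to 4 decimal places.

0.3815

P(Die1=B) = 0.150 + 0.092 + 0.057 = 0.299.
P(Die1=C) = 0.051 + 0.054 + 0.157 = 0.262.
P(Die1 ∈ {B, C}) = 0.299 + 0.262 = 0.561; P(Die2=C, Die1 ∈ {B, C}) = 0.057 + 0.157 = 0.214.
P(Die2=C | Die1 ∈ {B, C}) = 0.214/0.561 = 0.3815.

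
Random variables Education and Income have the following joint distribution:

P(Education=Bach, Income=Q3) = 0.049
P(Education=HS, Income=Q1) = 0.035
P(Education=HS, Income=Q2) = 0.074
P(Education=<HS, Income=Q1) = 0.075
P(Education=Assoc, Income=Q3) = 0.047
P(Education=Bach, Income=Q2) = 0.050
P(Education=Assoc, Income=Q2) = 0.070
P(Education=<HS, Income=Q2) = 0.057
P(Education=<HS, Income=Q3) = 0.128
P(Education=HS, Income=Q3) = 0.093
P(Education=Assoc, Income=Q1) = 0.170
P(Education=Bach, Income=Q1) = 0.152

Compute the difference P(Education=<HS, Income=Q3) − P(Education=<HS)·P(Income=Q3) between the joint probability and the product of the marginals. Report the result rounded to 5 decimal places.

0.04558

P(Education=<HS) = 0.075 + 0.057 + 0.128 = 0.260.
P(Income=Q3) = 0.128 + 0.093 + 0.047 + 0.049 = 0.317.
P(Education=<HS, Income=Q3) − P(Education=<HS)P(Income=Q3) = 0.128 − 0.260×0.317 = 0.04558.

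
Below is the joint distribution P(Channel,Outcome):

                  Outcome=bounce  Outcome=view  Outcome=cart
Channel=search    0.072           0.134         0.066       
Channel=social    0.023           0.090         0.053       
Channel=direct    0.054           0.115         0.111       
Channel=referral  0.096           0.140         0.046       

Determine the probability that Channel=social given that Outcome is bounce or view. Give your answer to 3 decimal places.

0.156

P(Outcome=bounce) = 0.072 + 0.023 + 0.054 + 0.096 = 0.245.
P(Outcome=view) = 0.134 + 0.090 + 0.115 + 0.140 = 0.479.
P(Outcome ∈ {bounce, view}) = 0.245 + 0.479 = 0.724; P(Channel=social, Outcome ∈ {bounce, view}) = 0.023 + 0.090 = 0.113.
P(Channel=social | Outcome ∈ {bounce, view}) = 0.113/0.724 = 0.156.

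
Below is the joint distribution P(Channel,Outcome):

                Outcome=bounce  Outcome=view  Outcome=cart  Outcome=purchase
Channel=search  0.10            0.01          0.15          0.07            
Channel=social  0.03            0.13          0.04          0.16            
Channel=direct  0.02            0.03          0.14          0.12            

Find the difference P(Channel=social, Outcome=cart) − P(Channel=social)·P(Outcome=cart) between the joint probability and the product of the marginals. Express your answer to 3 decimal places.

-0.079

P(Channel=social) = 0.03 + 0.13 + 0.04 + 0.16 = 0.36.
P(Outcome=cart) = 0.15 + 0.04 + 0.14 = 0.33.
P(Channel=social, Outcome=cart) − P(Channel=social)P(Outcome=cart) = 0.04 − 0.36×0.33 = -0.079.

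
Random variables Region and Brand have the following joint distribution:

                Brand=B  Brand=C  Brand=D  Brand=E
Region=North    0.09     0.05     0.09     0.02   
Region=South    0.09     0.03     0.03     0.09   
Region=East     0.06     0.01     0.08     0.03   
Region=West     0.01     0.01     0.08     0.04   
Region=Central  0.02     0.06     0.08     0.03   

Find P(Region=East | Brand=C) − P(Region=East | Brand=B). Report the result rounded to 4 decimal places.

P(Brand=C) = 0.05 + 0.03 + 0.01 + 0.01 + 0.06 = 0.16; P(Region=East | Brand=C) = 0.01/0.16 = 0.06250.
P(Brand=B) = 0.09 + 0.09 + 0.06 + 0.01 + 0.02 = 0.27; P(Region=East | Brand=B) = 0.06/0.27 = 0.22222.
Difference = -0.1597.

-0.1597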